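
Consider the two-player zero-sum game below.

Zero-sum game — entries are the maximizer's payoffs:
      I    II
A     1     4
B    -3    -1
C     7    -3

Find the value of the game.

31/13

Row B is strictly dominated by row A, so the maximizer never plays it.
The remaining 2×2 game on (A, C) × (I, II) has no saddle point. Let the maximizer play A with probability p; indifference gives p + 7(1−p) = 4p − 3(1−p), so p = 10/13.
Similarly the minimizer's optimal q on I is 7/13, and the value is 1·(7/13) + (4)·(6/13) = 31/13.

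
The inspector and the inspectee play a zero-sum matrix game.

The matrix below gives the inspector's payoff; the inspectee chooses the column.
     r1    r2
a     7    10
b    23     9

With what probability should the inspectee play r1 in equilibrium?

Row minima are 7 and 9, so the inspector's maximin is 9; column maxima are 23 and 10, so the inspectee's minimax is 10. These differ, so the equilibrium is in mixed strategies.
Let the inspectee play r1 with probability q. The inspector is indifferent when 7q + 10(1−q) = 23q + 9(1−q), giving q = 1/17.

1/17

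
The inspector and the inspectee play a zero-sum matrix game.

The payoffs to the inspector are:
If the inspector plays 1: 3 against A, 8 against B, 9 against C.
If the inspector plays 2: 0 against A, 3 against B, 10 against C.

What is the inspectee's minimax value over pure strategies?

The worst case (largest entry) in each column is A: 3, B: 8, C: 10.
The best (smallest) of these is 3.

3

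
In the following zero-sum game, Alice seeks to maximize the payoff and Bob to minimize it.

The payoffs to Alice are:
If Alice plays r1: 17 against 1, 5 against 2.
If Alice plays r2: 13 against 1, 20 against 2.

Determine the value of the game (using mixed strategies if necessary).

Row minima are 5 and 13, so Alice's maximin is 13; column maxima are 17 and 20, so Bob's minimax is 17. These differ, so the equilibrium is in mixed strategies.
Let Alice play r1 with probability p. Bob is indifferent when 17p + 13(1−p) = 5p + 20(1−p), giving p = 7/19.
Let Bob play 1 with probability q. Alice is indifferent when 17q + 5(1−q) = 13q + 20(1−q), giving q = 15/19.
The value is 17·(15/19) + (5)·(4/19) = 275/19.

275/19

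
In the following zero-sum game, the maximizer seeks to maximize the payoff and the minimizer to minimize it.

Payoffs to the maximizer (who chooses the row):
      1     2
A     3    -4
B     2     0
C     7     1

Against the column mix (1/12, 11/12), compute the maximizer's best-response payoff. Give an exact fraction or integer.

A: (3)·(1/12) + (-4)·(11/12) = -41/12.
B: (2)·(1/12) + (0)·(11/12) = 1/6.
C: (7)·(1/12) + (1)·(11/12) = 3/2.
The best pure response is C with expected payoff 3/2.

3/2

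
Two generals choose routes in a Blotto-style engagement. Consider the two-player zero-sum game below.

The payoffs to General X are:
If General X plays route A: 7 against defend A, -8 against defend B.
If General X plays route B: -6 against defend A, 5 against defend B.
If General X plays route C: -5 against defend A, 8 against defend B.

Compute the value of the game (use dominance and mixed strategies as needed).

Row route B is strictly dominated by row route C, so General X never plays it.
The remaining 2×2 game on (route A, route C) × (defend A, defend B) has no saddle point. Let General X play route A with probability p; indifference gives 7p − 5(1−p) = −8p + 8(1−p), so p = 13/28.
Similarly General Y's optimal q on defend A is 4/7, and the value is 7·(4/7) + (-8)·(3/7) = 4/7.

4/7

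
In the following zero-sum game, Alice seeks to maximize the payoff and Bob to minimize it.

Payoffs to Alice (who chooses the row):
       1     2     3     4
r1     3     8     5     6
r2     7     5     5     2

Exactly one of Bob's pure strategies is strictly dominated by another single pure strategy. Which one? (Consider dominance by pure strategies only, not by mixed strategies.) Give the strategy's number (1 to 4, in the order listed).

Bob prefers columns that give Alice less. Compare 2 with 4: 6 < 8, 2 < 5.
So 4 strictly dominates 2 for Bob; 2 is strictly dominated.

2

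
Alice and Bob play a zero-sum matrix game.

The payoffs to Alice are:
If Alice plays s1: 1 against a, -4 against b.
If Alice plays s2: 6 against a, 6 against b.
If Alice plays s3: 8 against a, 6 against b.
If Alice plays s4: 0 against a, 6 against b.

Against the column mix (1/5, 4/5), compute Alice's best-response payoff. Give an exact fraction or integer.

s1: (1)·(1/5) + (-4)·(4/5) = -3.
s2: (6)·(1/5) + (6)·(4/5) = 6.
s3: (8)·(1/5) + (6)·(4/5) = 32/5.
s4: (0)·(1/5) + (6)·(4/5) = 24/5.
The best pure response is s3 with expected payoff 32/5.

32/5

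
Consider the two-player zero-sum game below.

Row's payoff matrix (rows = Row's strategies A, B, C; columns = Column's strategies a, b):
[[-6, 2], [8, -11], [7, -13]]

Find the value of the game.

-50/27

Row C is strictly dominated by row B, so Row never plays it.
The remaining 2×2 game on (A, B) × (a, b) has no saddle point. Let Row play A with probability p; indifference gives −6p + 8(1−p) = 2p − 11(1−p), so p = 19/27.
Similarly Column's optimal q on a is 13/27, and the value is -6·(13/27) + (2)·(14/27) = -50/27.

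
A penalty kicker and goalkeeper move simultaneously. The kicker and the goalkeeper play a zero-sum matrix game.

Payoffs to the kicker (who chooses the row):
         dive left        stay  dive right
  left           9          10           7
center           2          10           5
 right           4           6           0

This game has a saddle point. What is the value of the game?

Row minima: 7, 2, 0 → the kicker's maximin is 7.
Column maxima: 9, 10, 7 → the goalkeeper's minimax is 7.
They coincide at (left, dive right), so the value is 7.

7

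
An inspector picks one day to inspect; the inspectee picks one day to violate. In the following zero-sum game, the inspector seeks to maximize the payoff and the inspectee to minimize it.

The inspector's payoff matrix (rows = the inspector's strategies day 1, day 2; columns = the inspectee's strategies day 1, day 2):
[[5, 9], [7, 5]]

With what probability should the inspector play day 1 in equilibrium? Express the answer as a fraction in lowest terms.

Row minima are 5 and 5, so the inspector's maximin is 5; column maxima are 7 and 9, so the inspectee's minimax is 7. These differ, so the equilibrium is in mixed strategies.
Let the inspector play day 1 with probability p. The inspectee is indifferent when 5p + 7(1−p) = 9p + 5(1−p), giving p = 1/3.

1/3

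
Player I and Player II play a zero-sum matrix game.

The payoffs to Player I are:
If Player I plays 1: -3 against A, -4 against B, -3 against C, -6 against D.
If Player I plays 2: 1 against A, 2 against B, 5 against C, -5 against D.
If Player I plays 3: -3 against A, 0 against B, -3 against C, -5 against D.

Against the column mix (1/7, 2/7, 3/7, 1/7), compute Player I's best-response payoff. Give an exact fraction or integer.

15/7

1: (-3)·(1/7) + (-4)·(2/7) + (-3)·(3/7) + (-6)·(1/7) = -26/7.
2: (1)·(1/7) + (2)·(2/7) + (5)·(3/7) + (-5)·(1/7) = 15/7.
3: (-3)·(1/7) + (0)·(2/7) + (-3)·(3/7) + (-5)·(1/7) = -17/7.
The best pure response is 2 with expected payoff 15/7.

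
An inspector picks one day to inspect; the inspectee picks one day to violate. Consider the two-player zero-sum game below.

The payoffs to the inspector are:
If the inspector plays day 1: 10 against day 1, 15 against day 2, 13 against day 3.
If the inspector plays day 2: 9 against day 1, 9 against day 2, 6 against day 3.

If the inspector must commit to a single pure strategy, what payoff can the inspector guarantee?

The worst-case payoff for each row is day 1: 10, day 2: 6.
The best of these is 10.

10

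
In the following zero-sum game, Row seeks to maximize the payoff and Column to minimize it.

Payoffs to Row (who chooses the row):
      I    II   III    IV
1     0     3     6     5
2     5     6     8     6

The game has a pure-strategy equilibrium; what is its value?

5

Row minima: 0, 5 → Row's maximin is 5.
Column maxima: 5, 6, 8, 6 → Column's minimax is 5.
They coincide at (2, I), so the value is 5.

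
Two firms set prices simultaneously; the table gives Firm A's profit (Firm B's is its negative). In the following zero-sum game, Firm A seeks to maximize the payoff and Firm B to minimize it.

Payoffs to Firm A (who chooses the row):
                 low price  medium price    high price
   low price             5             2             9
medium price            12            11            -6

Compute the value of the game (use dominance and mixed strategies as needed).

37/8

Column low price is strictly dominated by medium price for Firm B (it gives Firm A more in every row).
The remaining 2×2 game on (low price, medium price) × (medium price, high price) has no saddle point. Let Firm A play low price with probability p; indifference gives 2p + 11(1−p) = 9p − 6(1−p), so p = 17/24.
Similarly Firm B's optimal q on medium price is 5/8, and the value is 2·(5/8) + (9)·(3/8) = 37/8.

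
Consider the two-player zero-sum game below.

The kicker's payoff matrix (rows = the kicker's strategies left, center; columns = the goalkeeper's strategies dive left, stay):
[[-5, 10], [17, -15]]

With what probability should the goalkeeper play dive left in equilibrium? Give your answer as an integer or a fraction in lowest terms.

Row minima are -5 and -15, so the kicker's maximin is -5; column maxima are 17 and 10, so the goalkeeper's minimax is 10. These differ, so the equilibrium is in mixed strategies.
Let the goalkeeper play dive left with probability q. The kicker is indifferent when −5q + 10(1−q) = 17q − 15(1−q), giving q = 25/47.

25/47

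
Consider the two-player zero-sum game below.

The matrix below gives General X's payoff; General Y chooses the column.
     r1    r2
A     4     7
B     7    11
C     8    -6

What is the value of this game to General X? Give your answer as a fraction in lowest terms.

Row A is strictly dominated by row B, so General X never plays it.
The remaining 2×2 game on (B, C) × (r1, r2) has no saddle point. Let General X play B with probability p; indifference gives 7p + 8(1−p) = 11p − 6(1−p), so p = 7/9.
Similarly General Y's optimal q on r1 is 17/18, and the value is 7·(17/18) + (11)·(1/18) = 65/9.

65/9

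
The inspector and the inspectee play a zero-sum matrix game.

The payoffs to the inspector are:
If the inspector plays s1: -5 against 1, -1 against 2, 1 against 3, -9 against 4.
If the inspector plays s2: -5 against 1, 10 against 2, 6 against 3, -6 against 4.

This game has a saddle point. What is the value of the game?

-6

Row minima: -9, -6 → the inspector's maximin is -6.
Column maxima: -5, 10, 6, -6 → the inspectee's minimax is -6.
They coincide at (s2, 4), so the value is -6.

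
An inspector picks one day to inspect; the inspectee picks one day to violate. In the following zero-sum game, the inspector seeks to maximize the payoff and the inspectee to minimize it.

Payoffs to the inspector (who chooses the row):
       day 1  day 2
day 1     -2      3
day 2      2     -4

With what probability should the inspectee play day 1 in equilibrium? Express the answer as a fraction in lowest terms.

7/11

Row minima are -2 and -4, so the inspector's maximin is -2; column maxima are 2 and 3, so the inspectee's minimax is 2. These differ, so the equilibrium is in mixed strategies.
Let the inspectee play day 1 with probability q. The inspector is indifferent when −2q + 3(1−q) = 2q − 4(1−q), giving q = 7/11.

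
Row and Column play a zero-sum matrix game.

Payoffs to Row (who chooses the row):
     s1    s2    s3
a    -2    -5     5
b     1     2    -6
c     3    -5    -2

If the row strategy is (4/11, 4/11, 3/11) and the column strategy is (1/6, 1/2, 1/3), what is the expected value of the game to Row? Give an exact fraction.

Against (1/6, 1/2, 1/3), each row's expected payoff is a: -7/6; b: -5/6; c: -8/3.
Taking the (4/11, 4/11, 3/11)-weighted average: (4/11)·(-7/6) + (4/11)·(-5/6) + (3/11)·(-8/3) = -16/11.

-16/11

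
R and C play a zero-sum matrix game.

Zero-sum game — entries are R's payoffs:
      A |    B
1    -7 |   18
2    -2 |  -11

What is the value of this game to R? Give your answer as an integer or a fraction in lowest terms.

-113/34

Row minima are -7 and -11, so R's maximin is -7; column maxima are -2 and 18, so C's minimax is -2. These differ, so the equilibrium is in mixed strategies.
Let R play 1 with probability p. C is indifferent when −7p − 2(1−p) = 18p − 11(1−p), giving p = 9/34.
Let C play A with probability q. R is indifferent when −7q + 18(1−q) = −2q − 11(1−q), giving q = 29/34.
The value is -7·(29/34) + (18)·(5/34) = -113/34.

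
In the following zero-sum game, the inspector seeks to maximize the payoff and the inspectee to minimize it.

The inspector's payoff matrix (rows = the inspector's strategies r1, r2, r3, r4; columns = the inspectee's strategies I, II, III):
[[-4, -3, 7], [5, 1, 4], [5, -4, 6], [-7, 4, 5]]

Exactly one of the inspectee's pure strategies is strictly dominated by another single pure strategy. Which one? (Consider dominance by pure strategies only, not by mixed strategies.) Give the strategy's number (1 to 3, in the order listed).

The inspectee prefers columns that give the inspector less. Compare III with II: -3 < 7, 1 < 4, -4 < 6, 4 < 5.
So II strictly dominates III for the inspectee; III is strictly dominated.

3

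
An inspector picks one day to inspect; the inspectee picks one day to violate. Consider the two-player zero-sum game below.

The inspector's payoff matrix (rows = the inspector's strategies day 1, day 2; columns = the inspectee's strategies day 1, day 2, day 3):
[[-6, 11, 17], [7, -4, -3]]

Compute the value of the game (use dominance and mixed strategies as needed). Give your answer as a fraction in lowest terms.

53/28

Column day 3 is strictly dominated by day 2 for the inspectee (it gives the inspector more in every row).
The remaining 2×2 game on (day 1, day 2) × (day 1, day 2) has no saddle point. Let the inspector play day 1 with probability p; indifference gives −6p + 7(1−p) = 11p − 4(1−p), so p = 11/28.
Similarly the inspectee's optimal q on day 1 is 15/28, and the value is -6·(15/28) + (11)·(13/28) = 53/28.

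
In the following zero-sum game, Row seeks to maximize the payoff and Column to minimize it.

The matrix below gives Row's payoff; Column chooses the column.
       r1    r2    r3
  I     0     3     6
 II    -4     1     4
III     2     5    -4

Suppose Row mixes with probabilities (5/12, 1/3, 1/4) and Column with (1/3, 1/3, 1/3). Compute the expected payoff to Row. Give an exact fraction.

29/18

Against (1/3, 1/3, 1/3), each row's expected payoff is I: 3; II: 1/3; III: 1.
Taking the (5/12, 1/3, 1/4)-weighted average: (5/12)·(3) + (1/3)·(1/3) + (1/4)·(1) = 29/18.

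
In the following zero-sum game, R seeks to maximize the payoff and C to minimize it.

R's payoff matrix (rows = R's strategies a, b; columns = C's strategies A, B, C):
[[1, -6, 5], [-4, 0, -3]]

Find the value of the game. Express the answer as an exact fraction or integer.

-24/11

Column C is strictly dominated by A for C (it gives R more in every row).
The remaining 2×2 game on (a, b) × (A, B) has no saddle point. Let R play a with probability p; indifference gives p − 4(1−p) = −6p, so p = 4/11.
Similarly C's optimal q on A is 6/11, and the value is 1·(6/11) + (-6)·(5/11) = -24/11.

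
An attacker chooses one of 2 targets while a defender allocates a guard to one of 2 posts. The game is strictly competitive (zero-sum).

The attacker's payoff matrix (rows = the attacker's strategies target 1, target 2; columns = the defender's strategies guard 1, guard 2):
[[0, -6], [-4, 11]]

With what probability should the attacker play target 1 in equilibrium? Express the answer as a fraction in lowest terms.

Row minima are -6 and -4, so the attacker's maximin is -4; column maxima are 0 and 11, so the defender's minimax is 0. These differ, so the equilibrium is in mixed strategies.
Let the attacker play target 1 with probability p. The defender is indifferent when −4(1−p) = −6p + 11(1−p), giving p = 5/7.

5/7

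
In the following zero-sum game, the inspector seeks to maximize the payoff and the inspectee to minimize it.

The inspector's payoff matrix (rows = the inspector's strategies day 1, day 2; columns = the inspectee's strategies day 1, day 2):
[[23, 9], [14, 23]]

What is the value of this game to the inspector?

Row minima are 9 and 14, so the inspector's maximin is 14; column maxima are 23 and 23, so the inspectee's minimax is 23. These differ, so the equilibrium is in mixed strategies.
Let the inspector play day 1 with probability p. The inspectee is indifferent when 23p + 14(1−p) = 9p + 23(1−p), giving p = 9/23.
Let the inspectee play day 1 with probability q. The inspector is indifferent when 23q + 9(1−q) = 14q + 23(1−q), giving q = 14/23.
The value is 23·(14/23) + (9)·(9/23) = 403/23.

403/23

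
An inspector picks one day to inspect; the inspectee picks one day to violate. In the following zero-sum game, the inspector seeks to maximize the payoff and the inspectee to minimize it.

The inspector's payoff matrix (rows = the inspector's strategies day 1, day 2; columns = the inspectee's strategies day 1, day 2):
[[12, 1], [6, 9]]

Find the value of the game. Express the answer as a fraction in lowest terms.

51/7

Row minima are 1 and 6, so the inspector's maximin is 6; column maxima are 12 and 9, so the inspectee's minimax is 9. These differ, so the equilibrium is in mixed strategies.
Let the inspector play day 1 with probability p. The inspectee is indifferent when 12p + 6(1−p) = p + 9(1−p), giving p = 3/14.
Let the inspectee play day 1 with probability q. The inspector is indifferent when 12q + (1−q) = 6q + 9(1−q), giving q = 4/7.
The value is 12·(4/7) + (1)·(3/7) = 51/7.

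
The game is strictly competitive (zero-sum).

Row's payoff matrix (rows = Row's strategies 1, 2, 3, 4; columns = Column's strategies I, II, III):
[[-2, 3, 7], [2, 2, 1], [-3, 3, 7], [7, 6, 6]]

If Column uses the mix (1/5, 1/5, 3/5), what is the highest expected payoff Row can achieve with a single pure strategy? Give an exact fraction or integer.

1: (-2)·(1/5) + (3)·(1/5) + (7)·(3/5) = 22/5.
2: (2)·(1/5) + (2)·(1/5) + (1)·(3/5) = 7/5.
3: (-3)·(1/5) + (3)·(1/5) + (7)·(3/5) = 21/5.
4: (7)·(1/5) + (6)·(1/5) + (6)·(3/5) = 31/5.
The best pure response is 4 with expected payoff 31/5.

31/5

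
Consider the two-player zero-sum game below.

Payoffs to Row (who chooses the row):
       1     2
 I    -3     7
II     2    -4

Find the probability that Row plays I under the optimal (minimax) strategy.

Row minima are -3 and -4, so Row's maximin is -3; column maxima are 2 and 7, so Column's minimax is 2. These differ, so the equilibrium is in mixed strategies.
Let Row play I with probability p. Column is indifferent when −3p + 2(1−p) = 7p − 4(1−p), giving p = 3/8.

3/8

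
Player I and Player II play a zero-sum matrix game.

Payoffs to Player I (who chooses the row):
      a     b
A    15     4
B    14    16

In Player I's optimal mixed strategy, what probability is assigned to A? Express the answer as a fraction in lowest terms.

Row minima are 4 and 14, so Player I's maximin is 14; column maxima are 15 and 16, so Player II's minimax is 15. These differ, so the equilibrium is in mixed strategies.
Let Player I play A with probability p. Player II is indifferent when 15p + 14(1−p) = 4p + 16(1−p), giving p = 2/13.

2/13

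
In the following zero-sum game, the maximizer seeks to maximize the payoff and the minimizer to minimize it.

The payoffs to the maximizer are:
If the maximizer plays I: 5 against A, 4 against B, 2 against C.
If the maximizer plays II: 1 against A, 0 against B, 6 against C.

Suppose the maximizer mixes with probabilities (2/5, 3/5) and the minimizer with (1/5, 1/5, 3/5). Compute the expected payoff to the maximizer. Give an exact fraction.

87/25

Against (1/5, 1/5, 3/5), each row's expected payoff is I: 3; II: 19/5.
Taking the (2/5, 3/5)-weighted average: (2/5)·(3) + (3/5)·(19/5) = 87/25.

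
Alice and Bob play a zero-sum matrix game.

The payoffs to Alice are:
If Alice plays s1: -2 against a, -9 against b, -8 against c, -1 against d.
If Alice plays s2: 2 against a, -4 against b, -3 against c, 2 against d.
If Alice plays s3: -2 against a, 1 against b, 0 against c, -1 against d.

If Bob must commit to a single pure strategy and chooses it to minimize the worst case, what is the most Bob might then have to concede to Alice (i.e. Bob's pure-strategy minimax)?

The worst case (largest entry) in each column is a: 2, b: 1, c: 0, d: 2.
The best (smallest) of these is 0.

0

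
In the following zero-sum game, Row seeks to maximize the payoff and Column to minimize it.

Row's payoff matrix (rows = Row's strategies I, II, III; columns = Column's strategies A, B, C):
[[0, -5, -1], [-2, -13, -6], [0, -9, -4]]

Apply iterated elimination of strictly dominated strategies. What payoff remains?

Row II is strictly dominated by row I (0>-2, -5>-13, -1>-6); eliminate II.
Column C is strictly dominated by B for Column (-5<-1, -9<-4); eliminate C.
Column A is strictly dominated by B for Column (-5<0, -9<0); eliminate A.
Row III is strictly dominated by row I (-5>-9); eliminate III.
Only (I, B) remains, with payoff -5.

-5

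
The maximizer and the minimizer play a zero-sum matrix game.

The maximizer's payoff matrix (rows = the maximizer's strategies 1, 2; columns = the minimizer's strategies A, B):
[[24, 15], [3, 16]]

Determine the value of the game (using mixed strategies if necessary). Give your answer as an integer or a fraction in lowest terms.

Row minima are 15 and 3, so the maximizer's maximin is 15; column maxima are 24 and 16, so the minimizer's minimax is 16. These differ, so the equilibrium is in mixed strategies.
Let the maximizer play 1 with probability p. The minimizer is indifferent when 24p + 3(1−p) = 15p + 16(1−p), giving p = 13/22.
Let the minimizer play A with probability q. The maximizer is indifferent when 24q + 15(1−q) = 3q + 16(1−q), giving q = 1/22.
The value is 24·(1/22) + (15)·(21/22) = 339/22.

339/22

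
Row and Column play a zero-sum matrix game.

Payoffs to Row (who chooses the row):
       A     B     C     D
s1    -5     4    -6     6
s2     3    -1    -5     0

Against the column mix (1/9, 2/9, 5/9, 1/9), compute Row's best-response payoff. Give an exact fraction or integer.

s1: (-5)·(1/9) + (4)·(2/9) + (-6)·(5/9) + (6)·(1/9) = -7/3.
s2: (3)·(1/9) + (-1)·(2/9) + (-5)·(5/9) + (0)·(1/9) = -8/3.
The best pure response is s1 with expected payoff -7/3.

-7/3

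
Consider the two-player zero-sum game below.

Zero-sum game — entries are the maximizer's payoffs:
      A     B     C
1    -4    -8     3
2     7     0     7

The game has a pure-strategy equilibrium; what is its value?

Row minima: -8, 0 → the maximizer's maximin is 0.
Column maxima: 7, 0, 7 → the minimizer's minimax is 0.
They coincide at (2, B), so the value is 0.

0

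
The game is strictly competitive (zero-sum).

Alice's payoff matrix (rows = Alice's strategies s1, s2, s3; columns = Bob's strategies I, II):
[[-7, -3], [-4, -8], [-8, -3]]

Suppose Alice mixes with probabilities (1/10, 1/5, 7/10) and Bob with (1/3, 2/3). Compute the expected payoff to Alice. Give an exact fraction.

-151/30

Against (1/3, 2/3), each row's expected payoff is s1: -13/3; s2: -20/3; s3: -14/3.
Taking the (1/10, 1/5, 7/10)-weighted average: (1/10)·(-13/3) + (1/5)·(-20/3) + (7/10)·(-14/3) = -151/30.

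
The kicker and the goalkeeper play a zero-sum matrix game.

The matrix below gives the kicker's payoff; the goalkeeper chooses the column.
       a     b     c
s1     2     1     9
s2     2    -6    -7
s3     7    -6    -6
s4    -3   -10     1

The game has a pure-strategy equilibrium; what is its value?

Row minima: 1, -7, -6, -10 → the kicker's maximin is 1.
Column maxima: 7, 1, 9 → the goalkeeper's minimax is 1.
They coincide at (s1, b), so the value is 1.

1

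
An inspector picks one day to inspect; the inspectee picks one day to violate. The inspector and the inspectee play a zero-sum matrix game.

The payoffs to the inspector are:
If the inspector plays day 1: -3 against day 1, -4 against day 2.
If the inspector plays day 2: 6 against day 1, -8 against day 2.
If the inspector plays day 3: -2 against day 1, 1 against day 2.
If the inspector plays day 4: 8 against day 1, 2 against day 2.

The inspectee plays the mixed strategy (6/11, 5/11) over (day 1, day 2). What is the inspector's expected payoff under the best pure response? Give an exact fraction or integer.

day 1: (-3)·(6/11) + (-4)·(5/11) = -38/11.
day 2: (6)·(6/11) + (-8)·(5/11) = -4/11.
day 3: (-2)·(6/11) + (1)·(5/11) = -7/11.
day 4: (8)·(6/11) + (2)·(5/11) = 58/11.
The best pure response is day 4 with expected payoff 58/11.

58/11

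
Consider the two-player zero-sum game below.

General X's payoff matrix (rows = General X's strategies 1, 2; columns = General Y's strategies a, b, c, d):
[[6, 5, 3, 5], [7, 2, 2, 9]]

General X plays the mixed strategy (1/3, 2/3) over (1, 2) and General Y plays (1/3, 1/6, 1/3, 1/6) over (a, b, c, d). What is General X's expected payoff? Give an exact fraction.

43/9

Against (1/3, 1/6, 1/3, 1/6), each row's expected payoff is 1: 14/3; 2: 29/6.
Taking the (1/3, 2/3)-weighted average: (1/3)·(14/3) + (2/3)·(29/6) = 43/9.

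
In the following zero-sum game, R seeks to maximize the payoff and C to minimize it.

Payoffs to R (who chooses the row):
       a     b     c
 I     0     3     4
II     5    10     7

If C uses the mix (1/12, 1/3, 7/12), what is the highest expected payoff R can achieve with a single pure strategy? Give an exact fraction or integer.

I: (0)·(1/12) + (3)·(1/3) + (4)·(7/12) = 10/3.
II: (5)·(1/12) + (10)·(1/3) + (7)·(7/12) = 47/6.
The best pure response is II with expected payoff 47/6.

47/6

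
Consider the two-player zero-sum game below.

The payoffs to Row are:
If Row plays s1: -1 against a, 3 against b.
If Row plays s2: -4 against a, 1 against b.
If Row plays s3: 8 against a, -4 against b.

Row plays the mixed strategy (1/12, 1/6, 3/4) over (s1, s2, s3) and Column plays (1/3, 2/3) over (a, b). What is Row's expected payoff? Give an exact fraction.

1/36

Against (1/3, 2/3), each row's expected payoff is s1: 5/3; s2: -2/3; s3: 0.
Taking the (1/12, 1/6, 3/4)-weighted average: (1/12)·(5/3) + (1/6)·(-2/3) + (3/4)·(0) = 1/36.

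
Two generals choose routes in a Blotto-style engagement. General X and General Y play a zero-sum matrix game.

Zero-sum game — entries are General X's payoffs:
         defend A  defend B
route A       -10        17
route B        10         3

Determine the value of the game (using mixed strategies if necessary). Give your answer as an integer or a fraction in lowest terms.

Row minima are -10 and 3, so General X's maximin is 3; column maxima are 10 and 17, so General Y's minimax is 10. These differ, so the equilibrium is in mixed strategies.
Let General X play route A with probability p. General Y is indifferent when −10p + 10(1−p) = 17p + 3(1−p), giving p = 7/34.
Let General Y play defend A with probability q. General X is indifferent when −10q + 17(1−q) = 10q + 3(1−q), giving q = 7/17.
The value is -10·(7/17) + (17)·(10/17) = 100/17.

100/17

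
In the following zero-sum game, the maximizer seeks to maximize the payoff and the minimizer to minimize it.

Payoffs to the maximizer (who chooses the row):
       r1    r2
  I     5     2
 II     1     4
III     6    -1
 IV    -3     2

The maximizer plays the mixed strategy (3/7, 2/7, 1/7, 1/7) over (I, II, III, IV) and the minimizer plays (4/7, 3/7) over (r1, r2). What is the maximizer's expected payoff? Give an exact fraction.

125/49

Against (4/7, 3/7), each row's expected payoff is I: 26/7; II: 16/7; III: 3; IV: -6/7.
Taking the (3/7, 2/7, 1/7, 1/7)-weighted average: (3/7)·(26/7) + (2/7)·(16/7) + (1/7)·(3) + (1/7)·(-6/7) = 125/49.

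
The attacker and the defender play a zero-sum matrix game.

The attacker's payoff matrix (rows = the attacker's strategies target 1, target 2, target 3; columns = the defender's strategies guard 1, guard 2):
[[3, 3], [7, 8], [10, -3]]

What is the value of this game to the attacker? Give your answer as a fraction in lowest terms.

Row target 1 is strictly dominated by row target 2, so the attacker never plays it.
The remaining 2×2 game on (target 2, target 3) × (guard 1, guard 2) has no saddle point. Let the attacker play target 2 with probability p; indifference gives 7p + 10(1−p) = 8p − 3(1−p), so p = 13/14.
Similarly the defender's optimal q on guard 1 is 11/14, and the value is 7·(11/14) + (8)·(3/14) = 101/14.

101/14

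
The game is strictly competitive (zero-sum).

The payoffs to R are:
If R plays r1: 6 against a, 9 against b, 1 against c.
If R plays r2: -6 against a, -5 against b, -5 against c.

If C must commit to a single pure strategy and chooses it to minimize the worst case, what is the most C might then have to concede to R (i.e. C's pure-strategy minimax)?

1

The worst case (largest entry) in each column is a: 6, b: 9, c: 1.
The best (smallest) of these is 1.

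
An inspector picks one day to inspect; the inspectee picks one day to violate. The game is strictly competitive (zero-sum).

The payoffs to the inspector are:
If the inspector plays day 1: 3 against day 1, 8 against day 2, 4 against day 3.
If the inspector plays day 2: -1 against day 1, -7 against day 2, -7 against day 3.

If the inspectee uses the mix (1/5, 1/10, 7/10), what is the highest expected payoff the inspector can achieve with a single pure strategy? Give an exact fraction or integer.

day 1: (3)·(1/5) + (8)·(1/10) + (4)·(7/10) = 21/5.
day 2: (-1)·(1/5) + (-7)·(1/10) + (-7)·(7/10) = -29/5.
The best pure response is day 1 with expected payoff 21/5.

21/5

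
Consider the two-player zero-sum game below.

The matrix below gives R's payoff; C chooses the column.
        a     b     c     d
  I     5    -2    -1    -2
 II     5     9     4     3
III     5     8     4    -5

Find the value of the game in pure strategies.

3

Row minima: -2, 3, -5 → R's maximin is 3.
Column maxima: 5, 9, 4, 3 → C's minimax is 3.
They coincide at (II, d), so the value is 3.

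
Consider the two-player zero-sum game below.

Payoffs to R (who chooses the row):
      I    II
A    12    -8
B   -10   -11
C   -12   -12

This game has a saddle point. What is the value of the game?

Row minima: -8, -11, -12 → R's maximin is -8.
Column maxima: 12, -8 → C's minimax is -8.
They coincide at (A, II), so the value is -8.

-8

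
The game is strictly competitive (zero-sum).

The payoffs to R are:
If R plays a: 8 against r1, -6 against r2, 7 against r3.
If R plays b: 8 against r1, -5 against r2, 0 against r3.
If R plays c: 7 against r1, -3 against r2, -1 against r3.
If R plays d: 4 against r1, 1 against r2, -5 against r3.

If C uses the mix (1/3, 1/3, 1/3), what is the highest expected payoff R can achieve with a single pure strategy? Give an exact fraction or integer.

a: (8)·(1/3) + (-6)·(1/3) + (7)·(1/3) = 3.
b: (8)·(1/3) + (-5)·(1/3) + (0)·(1/3) = 1.
c: (7)·(1/3) + (-3)·(1/3) + (-1)·(1/3) = 1.
d: (4)·(1/3) + (1)·(1/3) + (-5)·(1/3) = 0.
The best pure response is a with expected payoff 3.

3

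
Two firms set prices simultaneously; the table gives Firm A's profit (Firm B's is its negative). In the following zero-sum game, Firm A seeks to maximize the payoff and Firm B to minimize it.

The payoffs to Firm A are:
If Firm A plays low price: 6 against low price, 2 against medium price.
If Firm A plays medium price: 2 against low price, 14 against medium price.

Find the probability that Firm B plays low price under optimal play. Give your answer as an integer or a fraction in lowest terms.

Row minima are 2 and 2, so Firm A's maximin is 2; column maxima are 6 and 14, so Firm B's minimax is 6. These differ, so the equilibrium is in mixed strategies.
Let Firm B play low price with probability q. Firm A is indifferent when 6q + 2(1−q) = 2q + 14(1−q), giving q = 3/4.

3/4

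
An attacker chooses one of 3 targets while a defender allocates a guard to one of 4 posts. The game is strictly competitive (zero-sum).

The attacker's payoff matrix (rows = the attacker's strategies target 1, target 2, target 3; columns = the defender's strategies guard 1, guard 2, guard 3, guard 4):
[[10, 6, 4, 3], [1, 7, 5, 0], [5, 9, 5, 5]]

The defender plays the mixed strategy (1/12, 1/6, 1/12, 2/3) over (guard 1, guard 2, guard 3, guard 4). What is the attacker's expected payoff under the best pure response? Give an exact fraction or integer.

17/3

target 1: (10)·(1/12) + (6)·(1/6) + (4)·(1/12) + (3)·(2/3) = 25/6.
target 2: (1)·(1/12) + (7)·(1/6) + (5)·(1/12) + (0)·(2/3) = 5/3.
target 3: (5)·(1/12) + (9)·(1/6) + (5)·(1/12) + (5)·(2/3) = 17/3.
The best pure response is target 3 with expected payoff 17/3.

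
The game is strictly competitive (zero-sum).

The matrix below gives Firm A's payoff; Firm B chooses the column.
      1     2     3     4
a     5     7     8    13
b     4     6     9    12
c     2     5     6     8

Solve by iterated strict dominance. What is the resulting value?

Column 2 is strictly dominated by 1 for Firm B (5<7, 4<6, 2<5); eliminate 2.
Row c is strictly dominated by row a (5>2, 8>6, 13>8); eliminate c.
Column 3 is strictly dominated by 1 for Firm B (5<8, 4<9); eliminate 3.
Row b is strictly dominated by row a (5>4, 13>12); eliminate b.
Column 4 is strictly dominated by 1 for Firm B (5<13); eliminate 4.
Only (a, 1) remains, with payoff 5.

5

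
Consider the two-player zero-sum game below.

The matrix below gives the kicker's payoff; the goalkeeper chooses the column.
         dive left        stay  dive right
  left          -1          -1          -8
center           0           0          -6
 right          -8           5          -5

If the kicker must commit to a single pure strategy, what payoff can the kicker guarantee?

-6

The worst-case payoff for each row is left: -8, center: -6, right: -8.
The best of these is -6.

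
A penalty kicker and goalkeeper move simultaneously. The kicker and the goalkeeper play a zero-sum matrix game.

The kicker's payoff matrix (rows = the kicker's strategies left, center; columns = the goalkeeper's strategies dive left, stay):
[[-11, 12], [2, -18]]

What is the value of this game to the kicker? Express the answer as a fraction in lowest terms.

-174/43

Row minima are -11 and -18, so the kicker's maximin is -11; column maxima are 2 and 12, so the goalkeeper's minimax is 2. These differ, so the equilibrium is in mixed strategies.
Let the kicker play left with probability p. The goalkeeper is indifferent when −11p + 2(1−p) = 12p − 18(1−p), giving p = 20/43.
Let the goalkeeper play dive left with probability q. The kicker is indifferent when −11q + 12(1−q) = 2q − 18(1−q), giving q = 30/43.
The value is -11·(30/43) + (12)·(13/43) = -174/43.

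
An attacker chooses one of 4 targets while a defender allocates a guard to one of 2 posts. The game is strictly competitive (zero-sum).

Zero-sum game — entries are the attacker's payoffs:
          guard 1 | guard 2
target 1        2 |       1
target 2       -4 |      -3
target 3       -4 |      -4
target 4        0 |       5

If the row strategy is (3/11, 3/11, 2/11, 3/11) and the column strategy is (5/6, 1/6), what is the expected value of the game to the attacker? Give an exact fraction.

-23/22

Against (5/6, 1/6), each row's expected payoff is target 1: 11/6; target 2: -23/6; target 3: -4; target 4: 5/6.
Taking the (3/11, 3/11, 2/11, 3/11)-weighted average: (3/11)·(11/6) + (3/11)·(-23/6) + (2/11)·(-4) + (3/11)·(5/6) = -23/22.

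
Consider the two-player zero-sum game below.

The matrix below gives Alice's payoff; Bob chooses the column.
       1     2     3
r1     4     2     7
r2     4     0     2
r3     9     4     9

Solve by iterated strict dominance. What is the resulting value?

4

Row r2 is strictly dominated by row r3 (9>4, 4>0, 9>2); eliminate r2.
Column 3 is strictly dominated by 2 for Bob (2<7, 4<9); eliminate 3.
Row r1 is strictly dominated by row r3 (9>4, 4>2); eliminate r1.
Column 1 is strictly dominated by 2 for Bob (4<9); eliminate 1.
Only (r3, 2) remains, with payoff 4.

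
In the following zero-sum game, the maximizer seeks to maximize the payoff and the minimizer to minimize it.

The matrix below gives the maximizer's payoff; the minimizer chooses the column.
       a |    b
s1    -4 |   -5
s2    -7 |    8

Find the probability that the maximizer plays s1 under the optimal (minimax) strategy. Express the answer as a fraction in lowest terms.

Row minima are -5 and -7, so the maximizer's maximin is -5; column maxima are -4 and 8, so the minimizer's minimax is -4. These differ, so the equilibrium is in mixed strategies.
Let the maximizer play s1 with probability p. The minimizer is indifferent when −4p − 7(1−p) = −5p + 8(1−p), giving p = 15/16.

15/16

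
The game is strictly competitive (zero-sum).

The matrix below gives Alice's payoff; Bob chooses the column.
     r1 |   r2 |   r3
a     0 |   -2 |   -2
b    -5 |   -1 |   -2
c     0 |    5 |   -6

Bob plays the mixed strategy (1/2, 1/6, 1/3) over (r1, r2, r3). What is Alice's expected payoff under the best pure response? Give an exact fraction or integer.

-1

a: (0)·(1/2) + (-2)·(1/6) + (-2)·(1/3) = -1.
b: (-5)·(1/2) + (-1)·(1/6) + (-2)·(1/3) = -10/3.
c: (0)·(1/2) + (5)·(1/6) + (-6)·(1/3) = -7/6.
The best pure response is a with expected payoff -1.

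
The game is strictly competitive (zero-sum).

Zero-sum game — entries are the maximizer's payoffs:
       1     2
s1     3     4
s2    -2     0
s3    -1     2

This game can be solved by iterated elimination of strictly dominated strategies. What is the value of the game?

Column 2 is strictly dominated by 1 for the minimizer (3<4, -2<0, -1<2); eliminate 2.
Row s3 is strictly dominated by row s1 (3>-1); eliminate s3.
Row s2 is strictly dominated by row s1 (3>-2); eliminate s2.
Only (s1, 1) remains, with payoff 3.

3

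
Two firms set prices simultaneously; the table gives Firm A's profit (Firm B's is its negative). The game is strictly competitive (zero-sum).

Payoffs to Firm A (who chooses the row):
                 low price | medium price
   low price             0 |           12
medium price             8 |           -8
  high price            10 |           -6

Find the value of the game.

30/7

Row medium price is strictly dominated by row high price, so Firm A never plays it.
The remaining 2×2 game on (low price, high price) × (low price, medium price) has no saddle point. Let Firm A play low price with probability p; indifference gives 10(1−p) = 12p − 6(1−p), so p = 4/7.
Similarly Firm B's optimal q on low price is 9/14, and the value is 0·(9/14) + (12)·(5/14) = 30/7.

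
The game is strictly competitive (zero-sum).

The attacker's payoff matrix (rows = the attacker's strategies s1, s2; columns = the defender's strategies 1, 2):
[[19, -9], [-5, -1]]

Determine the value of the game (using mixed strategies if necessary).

Row minima are -9 and -5, so the attacker's maximin is -5; column maxima are 19 and -1, so the defender's minimax is -1. These differ, so the equilibrium is in mixed strategies.
Let the attacker play s1 with probability p. The defender is indifferent when 19p − 5(1−p) = −9p − (1−p), giving p = 1/8.
Let the defender play 1 with probability q. The attacker is indifferent when 19q − 9(1−q) = −5q − (1−q), giving q = 1/4.
The value is 19·(1/4) + (-9)·(3/4) = -2.

-2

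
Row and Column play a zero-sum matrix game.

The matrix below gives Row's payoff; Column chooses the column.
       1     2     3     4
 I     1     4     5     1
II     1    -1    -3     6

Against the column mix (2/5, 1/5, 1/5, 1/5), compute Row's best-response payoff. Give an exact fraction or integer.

12/5

I: (1)·(2/5) + (4)·(1/5) + (5)·(1/5) + (1)·(1/5) = 12/5.
II: (1)·(2/5) + (-1)·(1/5) + (-3)·(1/5) + (6)·(1/5) = 4/5.
The best pure response is I with expected payoff 12/5.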